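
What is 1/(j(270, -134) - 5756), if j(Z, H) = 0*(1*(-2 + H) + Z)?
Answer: -1/5756 ≈ -0.00017373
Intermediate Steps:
j(Z, H) = 0 (j(Z, H) = 0*((-2 + H) + Z) = 0*(-2 + H + Z) = 0)
1/(j(270, -134) - 5756) = 1/(0 - 5756) = 1/(-5756) = -1/5756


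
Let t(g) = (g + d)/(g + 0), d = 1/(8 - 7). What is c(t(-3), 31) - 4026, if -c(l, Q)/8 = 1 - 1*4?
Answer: -4002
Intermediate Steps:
d = 1 (d = 1/1 = 1)
t(g) = (1 + g)/g (t(g) = (g + 1)/(g + 0) = (1 + g)/g)
c(l, Q) = 24 (c(l, Q) = -8*(1 - 1*4) = -8*(1 - 4) = -8*(-3) = 24)
c(t(-3), 31) - 4026 = 24 - 4026 = -4002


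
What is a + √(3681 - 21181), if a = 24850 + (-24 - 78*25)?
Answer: 22876 + 50*I*√7 ≈ 22876.0 + 132.29*I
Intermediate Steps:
a = 22876 (a = 24850 + (-24 - 1950) = 24850 - 1974 = 22876)
a + √(3681 - 21181) = 22876 + √(3681 - 21181) = 22876 + √(-17500) = 22876 + 50*I*√7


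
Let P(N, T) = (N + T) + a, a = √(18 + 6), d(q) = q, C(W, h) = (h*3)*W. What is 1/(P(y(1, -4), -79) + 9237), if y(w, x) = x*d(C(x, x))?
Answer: 4483/40194566 - √6/40194566 ≈ 0.00011147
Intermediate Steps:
C(W, h) = 3*W*h (C(W, h) = (3*h)*W = 3*W*h)
y(w, x) = 3*x³ (y(w, x) = x*(3*x*x) = x*(3*x²) = 3*x³)
a = 2*√6 (a = √24 = 2*√6 ≈ 4.8990)
P(N, T) = N + T + 2*√6 (P(N, T) = (N + T) + 2*√6 = N + T + 2*√6)
1/(P(y(1, -4), -79) + 9237) = 1/((3*(-4)³ - 79 + 2*√6) + 9237) = 1/((3*(-64) - 79 + 2*√6) + 9237) = 1/((-192 - 79 + 2*√6) + 9237) = 1/((-271 + 2*√6) + 9237) = 1/(8966 + 2*√6)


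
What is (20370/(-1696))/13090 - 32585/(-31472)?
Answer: 92189639/89119712 ≈ 1.0344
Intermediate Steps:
(20370/(-1696))/13090 - 32585/(-31472) = (20370*(-1/1696))*(1/13090) - 32585*(-1/31472) = -10185/848*1/13090 + 4655/4496 = -291/317152 + 4655/4496 = 92189639/89119712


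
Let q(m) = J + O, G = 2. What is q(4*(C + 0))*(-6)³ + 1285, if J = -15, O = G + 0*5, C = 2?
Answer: 4093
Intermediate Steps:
O = 2 (O = 2 + 0*5 = 2 + 0 = 2)
q(m) = -13 (q(m) = -15 + 2 = -13)
q(4*(C + 0))*(-6)³ + 1285 = -13*(-6)³ + 1285 = -13*(-216) + 1285 = 2808 + 1285 = 4093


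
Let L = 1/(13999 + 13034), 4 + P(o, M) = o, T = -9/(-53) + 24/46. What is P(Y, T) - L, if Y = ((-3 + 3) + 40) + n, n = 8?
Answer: 1189451/27033 ≈ 44.000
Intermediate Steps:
T = 843/1219 (T = -9*(-1/53) + 24*(1/46) = 9/53 + 12/23 = 843/1219 ≈ 0.69155)
Y = 48 (Y = ((-3 + 3) + 40) + 8 = (0 + 40) + 8 = 40 + 8 = 48)
P(o, M) = -4 + o
L = 1/27033 ≈ 3.6992e-5
P(Y, T) - L = (-4 + 48) - 1*1/27033 = 44 - 1/27033 = 1189451/27033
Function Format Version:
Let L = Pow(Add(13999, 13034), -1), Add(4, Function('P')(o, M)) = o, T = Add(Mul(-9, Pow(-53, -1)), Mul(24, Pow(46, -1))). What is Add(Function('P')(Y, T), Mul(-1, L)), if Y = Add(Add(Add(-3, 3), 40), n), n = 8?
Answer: Rational(1189451, 27033) ≈ 44.000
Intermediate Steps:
T = Rational(843, 1219) (T = Add(Mul(-9, Rational(-1, 53)), Mul(24, Rational(1, 46))) = Add(Rational(9, 53), Rational(12, 23)) = Rational(843, 1219) ≈ 0.69155)
Y = 48 (Y = Add(Add(Add(-3, 3), 40), 8) = Add(Add(0, 40), 8) = Add(40, 8) = 48)
Function('P')(o, M) = Add(-4, o)
L = Rational(1, 27033) (L = Pow(27033, -1) = Rational(1, 27033) ≈ 3.6992e-5)
Add(Function('P')(Y, T), Mul(-1, L)) = Add(Add(-4, 48), Mul(-1, Rational(1, 27033))) = Add(44, Rational(-1, 27033)) = Rational(1189451, 27033)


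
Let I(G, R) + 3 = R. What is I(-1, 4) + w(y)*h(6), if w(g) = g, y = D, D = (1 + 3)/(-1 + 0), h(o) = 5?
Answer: -19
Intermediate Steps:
I(G, R) = -3 + R
D = -4 (D = 4/(-1) = 4*(-1) = -4)
y = -4
I(-1, 4) + w(y)*h(6) = (-3 + 4) - 4*5 = 1 - 20 = -19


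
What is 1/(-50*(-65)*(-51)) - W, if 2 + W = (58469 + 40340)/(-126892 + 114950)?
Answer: 5084088202/494846625 ≈ 10.274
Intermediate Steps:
W = -122693/11942 (W = -2 + (58469 + 40340)/(-126892 + 114950) = -2 + 98809/(-11942) = -2 + 98809*(-1/11942) = -2 - 98809/11942 = -122693/11942 ≈ -10.274)
1/(-50*(-65)*(-51)) - W = 1/(-50*(-65)*(-51)) - 1*(-122693/11942) = 1/(3250*(-51)) + 122693/11942 = 1/(-165750) + 122693/11942 = -1/165750 + 122693/11942 = 5084088202/494846625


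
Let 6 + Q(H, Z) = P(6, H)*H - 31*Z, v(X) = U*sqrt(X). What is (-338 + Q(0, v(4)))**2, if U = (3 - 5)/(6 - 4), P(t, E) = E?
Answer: 79524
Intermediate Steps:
U = -1 (U = -2/2 = -2*1/2 = -1)
v(X) = -sqrt(X)
Q(H, Z) = -6 + H**2 - 31*Z (Q(H, Z) = -6 + (H*H - 31*Z) = -6 + (H**2 - 31*Z) = -6 + H**2 - 31*Z)
(-338 + Q(0, v(4)))**2 = (-338 + (-6 + 0**2 - (-31)*sqrt(4)))**2 = (-338 + (-6 + 0 - (-31)*2))**2 = (-338 + (-6 + 0 - 31*(-2)))**2 = (-338 + (-6 + 0 + 62))**2 = (-338 + 56)**2 = (-282)**2 = 79524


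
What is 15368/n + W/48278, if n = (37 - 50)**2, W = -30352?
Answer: 368403408/4079491 ≈ 90.306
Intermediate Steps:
n = 169 (n = (-13)**2 = 169)
15368/n + W/48278 = 15368/169 - 30352/48278 = 15368*(1/169) - 30352*1/48278 = 15368/169 - 15176/24139 = 368403408/4079491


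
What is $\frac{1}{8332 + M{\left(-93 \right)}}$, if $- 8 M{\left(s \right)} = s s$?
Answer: $\frac{8}{58007} \approx 0.00013791$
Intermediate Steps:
$M{\left(s \right)} = - \frac{s^{2}}{8}$ ($M{\left(s \right)} = - \frac{s s}{8} = - \frac{s^{2}}{8}$)
$\frac{1}{8332 + M{\left(-93 \right)}} = \frac{1}{8332 - \frac{\left(-93\right)^{2}}{8}} = \frac{1}{8332 - \frac{8649}{8}} = \frac{1}{\frac{58007}{8}} = \frac{8}{58007}$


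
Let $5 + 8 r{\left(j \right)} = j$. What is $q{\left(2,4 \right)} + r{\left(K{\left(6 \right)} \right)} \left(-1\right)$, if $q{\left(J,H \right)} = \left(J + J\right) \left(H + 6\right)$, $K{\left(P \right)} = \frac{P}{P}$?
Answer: $\frac{81}{2} \approx 40.5$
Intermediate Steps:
$K{\left(P \right)} = 1$
$q{\left(J,H \right)} = 2 J \left(6 + H\right)$
$r{\left(j \right)} = - \frac{5}{8} + \frac{j}{8}$
$q{\left(2,4 \right)} + r{\left(K{\left(6 \right)} \right)} \left(-1\right) = 2 \cdot 2 \left(6 + 4\right) + \left(- \frac{5}{8} + \frac{1}{8} \cdot 1\right) \left(-1\right) = 2 \cdot 2 \cdot 10 + \left(- \frac{5}{8} + \frac{1}{8}\right) \left(-1\right) = 40 - - \frac{1}{2} = 40 + \frac{1}{2} = \frac{81}{2}$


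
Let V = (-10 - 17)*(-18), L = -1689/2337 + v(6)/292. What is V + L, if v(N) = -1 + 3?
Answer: 55193305/113734 ≈ 485.28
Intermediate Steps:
v(N) = 2
L = -81419/113734 (L = -1689/2337 + 2/292 = -1689*1/2337 + 2*(1/292) = -563/779 + 1/146 = -81419/113734 ≈ -0.71587)
V = 486 (V = -27*(-18) = 486)
V + L = 486 - 81419/113734 = 55193305/113734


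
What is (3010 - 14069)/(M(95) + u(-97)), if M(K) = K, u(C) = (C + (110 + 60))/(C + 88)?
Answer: -99531/782 ≈ -127.28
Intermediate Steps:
u(C) = (170 + C)/(88 + C) (u(C) = (C + 170)/(88 + C) = (170 + C)/(88 + C))
(3010 - 14069)/(M(95) + u(-97)) = (3010 - 14069)/(95 + (170 - 97)/(88 - 97)) = -11059/(95 + 73/(-9)) = -11059/(95 - 1/9*73) = -11059/(95 - 73/9) = -11059/782/9 = -11059*9/782 = -99531/782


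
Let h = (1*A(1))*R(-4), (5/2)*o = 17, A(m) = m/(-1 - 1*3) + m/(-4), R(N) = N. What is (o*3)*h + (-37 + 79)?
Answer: 414/5 ≈ 82.800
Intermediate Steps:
A(m) = -m/2 (A(m) = m/(-1 - 3) + m*(-¼) = m/(-4) - m/4 = m*(-¼) - m/4 = -m/4 - m/4 = -m/2)
o = 34/5 (o = (⅖)*17 = 34/5 ≈ 6.8000)
h = 2 (h = (1*(-½*1))*(-4) = (1*(-½))*(-4) = -½*(-4) = 2)
(o*3)*h + (-37 + 79) = ((34/5)*3)*2 + (-37 + 79) = (102/5)*2 + 42 = 204/5 + 42 = 414/5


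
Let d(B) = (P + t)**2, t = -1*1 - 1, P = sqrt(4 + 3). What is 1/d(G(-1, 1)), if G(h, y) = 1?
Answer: (2 - sqrt(7))**(-2) ≈ 2.3981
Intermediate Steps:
P = sqrt(7) ≈ 2.6458
t = -2 (t = -1 - 1 = -2)
d(B) = (-2 + sqrt(7))**2 (d(B) = (sqrt(7) - 2)**2 = (-2 + sqrt(7))**2)
1/d(G(-1, 1)) = 1/((2 - sqrt(7))**2) = (2 - sqrt(7))**(-2)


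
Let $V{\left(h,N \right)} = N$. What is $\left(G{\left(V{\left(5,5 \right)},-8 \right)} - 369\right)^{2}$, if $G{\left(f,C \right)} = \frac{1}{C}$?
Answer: $\frac{8720209}{64} \approx 1.3625 \cdot 10^{5}$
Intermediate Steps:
$\left(G{\left(V{\left(5,5 \right)},-8 \right)} - 369\right)^{2} = \left(\frac{1}{-8} - 369\right)^{2} = \left(- \frac{1}{8} - 369\right)^{2} = \left(- \frac{2953}{8}\right)^{2} = \frac{8720209}{64}$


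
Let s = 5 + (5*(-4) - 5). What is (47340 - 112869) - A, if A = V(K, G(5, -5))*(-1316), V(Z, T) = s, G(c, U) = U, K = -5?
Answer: -91849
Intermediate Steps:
s = -20 (s = 5 + (-20 - 5) = 5 - 25 = -20)
V(Z, T) = -20
A = 26320 (A = -20*(-1316) = 26320)
(47340 - 112869) - A = (47340 - 112869) - 1*26320 = -65529 - 26320 = -91849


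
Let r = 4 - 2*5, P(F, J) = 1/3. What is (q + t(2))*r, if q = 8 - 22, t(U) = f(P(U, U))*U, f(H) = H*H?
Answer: 248/3 ≈ 82.667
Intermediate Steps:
P(F, J) = ⅓
f(H) = H²
t(U) = U/9 (t(U) = (⅓)²*U = U/9)
r = -6 (r = 4 - 10 = -6)
q = -14
(q + t(2))*r = (-14 + (⅑)*2)*(-6) = (-14 + 2/9)*(-6) = -124/9*(-6) = 248/3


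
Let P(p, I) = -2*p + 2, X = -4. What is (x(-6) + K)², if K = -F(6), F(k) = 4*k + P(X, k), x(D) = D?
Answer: 1600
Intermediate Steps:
P(p, I) = 2 - 2*p
F(k) = 10 + 4*k (F(k) = 4*k + (2 - 2*(-4)) = 4*k + (2 + 8) = 4*k + 10 = 10 + 4*k)
K = -34 (K = -(10 + 4*6) = -(10 + 24) = -1*34 = -34)
(x(-6) + K)² = (-6 - 34)² = (-40)² = 1600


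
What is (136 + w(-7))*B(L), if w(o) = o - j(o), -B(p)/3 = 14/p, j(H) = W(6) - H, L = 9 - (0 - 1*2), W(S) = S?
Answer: -4872/11 ≈ -442.91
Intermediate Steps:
L = 11 (L = 9 - (0 - 2) = 9 - 1*(-2) = 9 + 2 = 11)
j(H) = 6 - H
B(p) = -42/p
w(o) = -6 + 2*o (w(o) = o - (6 - o) = o + (-6 + o) = -6 + 2*o)
(136 + w(-7))*B(L) = (136 + (-6 + 2*(-7)))*(-42/11) = (136 + (-6 - 14))*(-42*1/11) = (136 - 20)*(-42/11) = 116*(-42/11) = -4872/11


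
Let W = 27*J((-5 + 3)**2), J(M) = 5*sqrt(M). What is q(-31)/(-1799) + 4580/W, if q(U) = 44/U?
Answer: 25543390/1505763 ≈ 16.964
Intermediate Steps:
W = 270 (W = 27*(5*sqrt((-5 + 3)**2)) = 27*(5*sqrt((-2)**2)) = 27*(5*sqrt(4)) = 27*(5*2) = 27*10 = 270)
q(-31)/(-1799) + 4580/W = (44/(-31))/(-1799) + 4580/270 = (44*(-1/31))*(-1/1799) + 4580*(1/270) = -44/31*(-1/1799) + 458/27 = 44/55769 + 458/27 = 25543390/1505763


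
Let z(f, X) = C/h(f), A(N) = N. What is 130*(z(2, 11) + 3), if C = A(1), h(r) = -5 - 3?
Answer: 1495/4 ≈ 373.75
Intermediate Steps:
h(r) = -8
C = 1
z(f, X) = -⅛ (z(f, X) = 1/(-8) = 1*(-⅛) = -⅛)
130*(z(2, 11) + 3) = 130*(-⅛ + 3) = 130*(23/8) = 1495/4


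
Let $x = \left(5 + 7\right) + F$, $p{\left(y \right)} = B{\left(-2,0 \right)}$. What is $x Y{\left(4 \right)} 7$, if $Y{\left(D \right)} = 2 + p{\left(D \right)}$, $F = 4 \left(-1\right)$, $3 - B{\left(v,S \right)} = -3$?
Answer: $448$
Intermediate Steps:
$B{\left(v,S \right)} = 6$ ($B{\left(v,S \right)} = 3 - -3 = 3 + 3 = 6$)
$p{\left(y \right)} = 6$
$F = -4$
$Y{\left(D \right)} = 8$ ($Y{\left(D \right)} = 2 + 6 = 8$)
$x = 8$ ($x = \left(5 + 7\right) - 4 = 12 - 4 = 8$)
$x Y{\left(4 \right)} 7 = 8 \cdot 8 \cdot 7 = 64 \cdot 7 = 448$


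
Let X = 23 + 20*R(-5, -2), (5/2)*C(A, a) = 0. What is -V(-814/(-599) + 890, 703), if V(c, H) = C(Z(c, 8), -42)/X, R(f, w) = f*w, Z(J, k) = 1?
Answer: 0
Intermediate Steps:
C(A, a) = 0 (C(A, a) = (⅖)*0 = 0)
X = 223 (X = 23 + 20*(-5*(-2)) = 23 + 20*10 = 23 + 200 = 223)
V(c, H) = 0 (V(c, H) = 0/223 = 0*(1/223) = 0)
-V(-814/(-599) + 890, 703) = -1*0 = 0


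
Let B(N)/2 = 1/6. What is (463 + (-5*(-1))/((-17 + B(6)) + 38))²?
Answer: 878944609/4096 ≈ 2.1459e+5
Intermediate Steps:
B(N) = ⅓ (B(N) = 2/6 = 2*(⅙) = ⅓)
(463 + (-5*(-1))/((-17 + B(6)) + 38))² = (463 + (-5*(-1))/((-17 + ⅓) + 38))² = (463 + 5/(-50/3 + 38))² = (463 + 5/(64/3))² = (463 + (3/64)*5)² = (463 + 15/64)² = (29647/64)² = 878944609/4096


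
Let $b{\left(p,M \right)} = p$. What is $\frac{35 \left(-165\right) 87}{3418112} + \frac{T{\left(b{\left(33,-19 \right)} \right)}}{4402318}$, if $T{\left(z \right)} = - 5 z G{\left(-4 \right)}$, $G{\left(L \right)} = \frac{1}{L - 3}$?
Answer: $- \frac{7741139179785}{52666655942656} \approx -0.14698$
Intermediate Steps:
$G{\left(L \right)} = \frac{1}{-3 + L}$
$T{\left(z \right)} = \frac{5 z}{7}$ ($T{\left(z \right)} = \frac{\left(-5\right) z}{-3 - 4} = \frac{\left(-5\right) z}{-7} = - 5 z \left(- \frac{1}{7}\right) = \frac{5 z}{7}$)
$\frac{35 \left(-165\right) 87}{3418112} + \frac{T{\left(b{\left(33,-19 \right)} \right)}}{4402318} = \frac{35 \left(-165\right) 87}{3418112} + \frac{\frac{5}{7} \cdot 33}{4402318} = \left(-5775\right) 87 \cdot \frac{1}{3418112} + \frac{165}{7} \cdot \frac{1}{4402318} = \left(-502425\right) \frac{1}{3418112} + \frac{165}{30816226} = - \frac{502425}{3418112} + \frac{165}{30816226} = - \frac{7741139179785}{52666655942656}$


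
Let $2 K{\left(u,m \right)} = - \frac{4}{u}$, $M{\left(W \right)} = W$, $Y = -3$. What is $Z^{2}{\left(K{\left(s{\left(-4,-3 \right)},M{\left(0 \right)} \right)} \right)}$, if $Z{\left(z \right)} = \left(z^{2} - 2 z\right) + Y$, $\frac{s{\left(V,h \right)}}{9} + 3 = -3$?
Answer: $\frac{5017600}{531441} \approx 9.4415$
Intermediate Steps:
$s{\left(V,h \right)} = -54$ ($s{\left(V,h \right)} = -27 + 9 \left(-3\right) = -27 - 27 = -54$)
$K{\left(u,m \right)} = - \frac{2}{u}$ ($K{\left(u,m \right)} = \frac{\left(-4\right) \frac{1}{u}}{2} = - \frac{2}{u}$)
$Z{\left(z \right)} = -3 + z^{2} - 2 z$ ($Z{\left(z \right)} = \left(z^{2} - 2 z\right) - 3 = -3 + z^{2} - 2 z$)
$Z^{2}{\left(K{\left(s{\left(-4,-3 \right)},M{\left(0 \right)} \right)} \right)} = \left(-3 + \left(- \frac{2}{-54}\right)^{2} - 2 \left(- \frac{2}{-54}\right)\right)^{2} = \left(-3 + \left(\left(-2\right) \left(- \frac{1}{54}\right)\right)^{2} - 2 \left(\left(-2\right) \left(- \frac{1}{54}\right)\right)\right)^{2} = \left(-3 + \left(\frac{1}{27}\right)^{2} - \frac{2}{27}\right)^{2} = \left(-3 + \frac{1}{729} - \frac{2}{27}\right)^{2} = \left(- \frac{2240}{729}\right)^{2} = \frac{5017600}{531441}$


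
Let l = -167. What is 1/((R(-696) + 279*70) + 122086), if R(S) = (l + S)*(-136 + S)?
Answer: 1/859632 ≈ 1.1633e-6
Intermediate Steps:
R(S) = (-167 + S)*(-136 + S)
1/((R(-696) + 279*70) + 122086) = 1/(((22712 + (-696)² - 303*(-696)) + 279*70) + 122086) = 1/(((22712 + 484416 + 210888) + 19530) + 122086) = 1/((718016 + 19530) + 122086) = 1/(737546 + 122086) = 1/859632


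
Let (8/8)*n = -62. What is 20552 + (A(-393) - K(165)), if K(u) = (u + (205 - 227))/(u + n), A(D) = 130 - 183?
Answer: 2111254/103 ≈ 20498.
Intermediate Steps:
n = -62
A(D) = -53
K(u) = (-22 + u)/(-62 + u) (K(u) = (u + (205 - 227))/(u - 62) = (u - 22)/(-62 + u) = (-22 + u)/(-62 + u))
20552 + (A(-393) - K(165)) = 20552 + (-53 - (-22 + 165)/(-62 + 165)) = 20552 + (-53 - 143/103) = 20552 - 5602/103 = 2111254/103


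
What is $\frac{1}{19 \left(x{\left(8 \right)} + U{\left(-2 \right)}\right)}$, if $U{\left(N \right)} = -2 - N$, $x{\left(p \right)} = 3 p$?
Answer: $\frac{1}{456} \approx 0.002193$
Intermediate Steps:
$\frac{1}{19 \left(x{\left(8 \right)} + U{\left(-2 \right)}\right)} = \frac{1}{19 \left(3 \cdot 8 - 0\right)} = \frac{1}{19 \left(24 + \left(-2 + 2\right)\right)} = \frac{1}{19 \left(24 + 0\right)} = \frac{1}{19 \cdot 24} = \frac{1}{456}$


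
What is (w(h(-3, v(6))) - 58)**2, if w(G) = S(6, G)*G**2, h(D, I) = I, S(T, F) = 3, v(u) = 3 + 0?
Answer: 961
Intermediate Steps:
v(u) = 3
w(G) = 3*G**2
(w(h(-3, v(6))) - 58)**2 = (3*3**2 - 58)**2 = (3*9 - 58)**2 = (27 - 58)**2 = (-31)**2 = 961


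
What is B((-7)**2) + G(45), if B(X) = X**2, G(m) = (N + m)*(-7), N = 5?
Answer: 2051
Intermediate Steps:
G(m) = -35 - 7*m (G(m) = (5 + m)*(-7) = -35 - 7*m)
B((-7)**2) + G(45) = ((-7)**2)**2 + (-35 - 7*45) = 49**2 + (-35 - 315) = 2401 - 350 = 2051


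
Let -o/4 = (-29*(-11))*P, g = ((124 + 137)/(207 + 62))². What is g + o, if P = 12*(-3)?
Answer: 3324043017/72361 ≈ 45937.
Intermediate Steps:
P = -36
g = 68121/72361 (g = (261/269)² = 68121/72361 ≈ 0.94141)
o = 45936 (o = -4*(-29*(-11))*(-36) = -1276*(-36) = -4*(-11484) = 45936)
g + o = 68121/72361 + 45936 = 3324043017/72361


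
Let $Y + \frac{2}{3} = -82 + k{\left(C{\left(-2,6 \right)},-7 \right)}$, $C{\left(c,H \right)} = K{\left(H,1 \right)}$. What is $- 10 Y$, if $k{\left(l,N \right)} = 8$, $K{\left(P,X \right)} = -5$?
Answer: $\frac{2240}{3} \approx 746.67$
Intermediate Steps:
$C{\left(c,H \right)} = -5$
$Y = - \frac{224}{3}$ ($Y = - \frac{2}{3} + \left(-82 + 8\right) = - \frac{2}{3} - 74 = - \frac{224}{3} \approx -74.667$)
$- 10 Y = \left(-10\right) \left(- \frac{224}{3}\right) = \frac{2240}{3}$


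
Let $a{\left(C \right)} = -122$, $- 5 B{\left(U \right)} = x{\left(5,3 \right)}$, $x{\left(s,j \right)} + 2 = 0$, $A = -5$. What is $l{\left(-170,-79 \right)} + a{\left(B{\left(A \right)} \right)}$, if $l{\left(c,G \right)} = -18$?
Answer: $-140$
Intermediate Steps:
$x{\left(s,j \right)} = -2$ ($x{\left(s,j \right)} = -2 + 0 = -2$)
$B{\left(U \right)} = \frac{2}{5}$ ($B{\left(U \right)} = \left(- \frac{1}{5}\right) \left(-2\right) = \frac{2}{5}$)
$l{\left(-170,-79 \right)} + a{\left(B{\left(A \right)} \right)} = -18 - 122 = -140$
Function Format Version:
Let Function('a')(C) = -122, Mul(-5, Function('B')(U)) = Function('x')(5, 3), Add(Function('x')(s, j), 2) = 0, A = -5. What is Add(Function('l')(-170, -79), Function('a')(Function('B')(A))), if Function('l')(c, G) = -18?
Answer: -140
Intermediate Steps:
Function('x')(s, j) = -2 (Function('x')(s, j) = Add(-2, 0) = -2)
Function('B')(U) = Rational(2, 5) (Function('B')(U) = Mul(Rational(-1, 5), -2) = Rational(2, 5))
Add(Function('l')(-170, -79), Function('a')(Function('B')(A))) = Add(-18, -122) = -140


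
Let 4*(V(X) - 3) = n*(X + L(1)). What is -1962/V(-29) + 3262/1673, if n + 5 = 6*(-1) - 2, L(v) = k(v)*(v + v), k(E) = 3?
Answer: -1730746/74329 ≈ -23.285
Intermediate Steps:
L(v) = 6*v (L(v) = 3*(v + v) = 3*(2*v) = 6*v)
n = -13 (n = -5 + (6*(-1) - 2) = -5 + (-6 - 2) = -5 - 8 = -13)
V(X) = -33/2 - 13*X/4 (V(X) = 3 + (-13*(X + 6*1))/4 = 3 + (-13*(X + 6))/4 = 3 + (-13*(6 + X))/4 = 3 + (-78 - 13*X)/4 = 3 + (-39/2 - 13*X/4) = -33/2 - 13*X/4)
-1962/V(-29) + 3262/1673 = -1962/(-33/2 - 13/4*(-29)) + 3262/1673 = -1962/(-33/2 + 377/4) + 3262*(1/1673) = -1962/311/4 + 466/239 = -1962*4/311 + 466/239 = -7848/311 + 466/239 = -1730746/74329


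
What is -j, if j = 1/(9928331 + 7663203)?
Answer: -1/17591534 ≈ -5.6846e-8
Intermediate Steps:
j = 1/17591534 ≈ 5.6846e-8
-j = -1*1/17591534 = -1/17591534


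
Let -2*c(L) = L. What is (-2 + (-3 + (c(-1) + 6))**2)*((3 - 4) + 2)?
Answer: 41/4 ≈ 10.250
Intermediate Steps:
c(L) = -L/2
(-2 + (-3 + (c(-1) + 6))**2)*((3 - 4) + 2) = (-2 + (-3 + (-1/2*(-1) + 6))**2)*((3 - 4) + 2) = (-2 + (-3 + (1/2 + 6))**2)*(-1 + 2) = (-2 + (-3 + 13/2)**2)*1 = (-2 + (7/2)**2)*1 = (-2 + 49/4)*1 = (41/4)*1 = 41/4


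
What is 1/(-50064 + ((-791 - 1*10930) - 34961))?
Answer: -1/96746 ≈ -1.0336e-5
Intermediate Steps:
1/(-50064 + ((-791 - 1*10930) - 34961)) = 1/(-50064 + ((-791 - 10930) - 34961)) = 1/(-50064 + (-11721 - 34961)) = 1/(-50064 - 46682) = 1/(-96746) = -1/96746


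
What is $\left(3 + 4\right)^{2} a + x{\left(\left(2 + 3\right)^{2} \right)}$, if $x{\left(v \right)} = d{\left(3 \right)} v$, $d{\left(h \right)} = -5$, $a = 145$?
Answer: $6980$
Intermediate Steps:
$x{\left(v \right)} = - 5 v$
$\left(3 + 4\right)^{2} a + x{\left(\left(2 + 3\right)^{2} \right)} = \left(3 + 4\right)^{2} \cdot 145 - 5 \left(2 + 3\right)^{2} = 7^{2} \cdot 145 - 5 \cdot 5^{2} = 49 \cdot 145 - 125 = 7105 - 125 = 6980$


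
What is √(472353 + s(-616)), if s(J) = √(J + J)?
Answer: √(472353 + 4*I*√77) ≈ 687.28 + 0.026*I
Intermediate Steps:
s(J) = √2*√J (s(J) = √(2*J) = √2*√J)
√(472353 + s(-616)) = √(472353 + √2*√(-616)) = √(472353 + √2*(2*I*√154)) = √(472353 + 4*I*√77)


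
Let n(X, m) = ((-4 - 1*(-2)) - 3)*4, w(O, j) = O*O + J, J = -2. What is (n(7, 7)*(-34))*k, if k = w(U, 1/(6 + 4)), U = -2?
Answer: 1360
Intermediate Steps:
w(O, j) = -2 + O**2 (w(O, j) = O*O - 2 = O**2 - 2 = -2 + O**2)
k = 2 (k = -2 + (-2)**2 = -2 + 4 = 2)
n(X, m) = -20 (n(X, m) = ((-4 + 2) - 3)*4 = (-2 - 3)*4 = -5*4 = -20)
(n(7, 7)*(-34))*k = -20*(-34)*2 = 680*2 = 1360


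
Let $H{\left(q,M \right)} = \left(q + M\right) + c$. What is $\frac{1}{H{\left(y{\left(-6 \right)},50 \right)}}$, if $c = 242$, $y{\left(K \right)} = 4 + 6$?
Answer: $\frac{1}{302} \approx 0.0033113$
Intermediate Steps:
$y{\left(K \right)} = 10$
$H{\left(q,M \right)} = 242 + M + q$ ($H{\left(q,M \right)} = \left(q + M\right) + 242 = \left(M + q\right) + 242 = 242 + M + q$)
$\frac{1}{H{\left(y{\left(-6 \right)},50 \right)}} = \frac{1}{242 + 50 + 10} = \frac{1}{302}$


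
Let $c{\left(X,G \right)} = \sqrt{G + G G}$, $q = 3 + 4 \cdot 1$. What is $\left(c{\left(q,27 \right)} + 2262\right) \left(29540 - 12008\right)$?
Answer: $39657384 + 105192 \sqrt{21} \approx 4.0139 \cdot 10^{7}$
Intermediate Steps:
$q = 7$ ($q = 3 + 4 = 7$)
$c{\left(X,G \right)} = \sqrt{G + G^{2}}$
$\left(c{\left(q,27 \right)} + 2262\right) \left(29540 - 12008\right) = \left(\sqrt{27 \left(1 + 27\right)} + 2262\right) \left(29540 - 12008\right) = \left(\sqrt{27 \cdot 28} + 2262\right) 17532 = \left(\sqrt{756} + 2262\right) 17532 = \left(6 \sqrt{21} + 2262\right) 17532 = \left(2262 + 6 \sqrt{21}\right) 17532 = 39657384 + 105192 \sqrt{21}$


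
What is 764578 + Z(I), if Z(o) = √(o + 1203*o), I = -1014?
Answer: 764578 + 26*I*√1806 ≈ 7.6458e+5 + 1104.9*I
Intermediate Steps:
Z(o) = 2*√301*√o (Z(o) = √(1204*o) = 2*√301*√o)
764578 + Z(I) = 764578 + 2*√301*√(-1014) = 764578 + 2*√301*(13*I*√6) = 764578 + 26*I*√1806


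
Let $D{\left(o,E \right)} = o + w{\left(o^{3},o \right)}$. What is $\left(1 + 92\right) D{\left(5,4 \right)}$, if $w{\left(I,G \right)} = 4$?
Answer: $837$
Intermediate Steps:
$D{\left(o,E \right)} = 4 + o$ ($D{\left(o,E \right)} = o + 4 = 4 + o$)
$\left(1 + 92\right) D{\left(5,4 \right)} = \left(1 + 92\right) \left(4 + 5\right) = 93 \cdot 9 = 837$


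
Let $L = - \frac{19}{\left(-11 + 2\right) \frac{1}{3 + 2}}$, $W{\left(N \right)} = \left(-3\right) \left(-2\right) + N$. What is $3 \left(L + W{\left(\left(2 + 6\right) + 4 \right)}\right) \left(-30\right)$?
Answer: $-2570$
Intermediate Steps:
$W{\left(N \right)} = 6 + N$
$L = \frac{95}{9}$ ($L = - \frac{19}{\left(-9\right) \frac{1}{5}} = - \frac{19}{- \frac{9}{5}} = \left(-19\right) \left(- \frac{5}{9}\right) = \frac{95}{9} \approx 10.556$)
$3 \left(L + W{\left(\left(2 + 6\right) + 4 \right)}\right) \left(-30\right) = 3 \left(\frac{95}{9} + \left(6 + \left(\left(2 + 6\right) + 4\right)\right)\right) \left(-30\right) = 3 \left(\frac{95}{9} + \left(6 + \left(8 + 4\right)\right)\right) \left(-30\right) = 3 \left(\frac{95}{9} + \left(6 + 12\right)\right) \left(-30\right) = 3 \left(\frac{95}{9} + 18\right) \left(-30\right) = 3 \cdot \frac{257}{9} \left(-30\right) = \frac{257}{3} \left(-30\right) = -2570$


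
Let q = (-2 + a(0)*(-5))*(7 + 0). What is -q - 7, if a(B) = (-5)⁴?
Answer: 21882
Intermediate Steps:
a(B) = 625
q = -21889 (q = (-2 + 625*(-5))*(7 + 0) = (-2 - 3125)*7 = -3127*7 = -21889)
-q - 7 = -1*(-21889) - 7 = 21889 - 7 = 21882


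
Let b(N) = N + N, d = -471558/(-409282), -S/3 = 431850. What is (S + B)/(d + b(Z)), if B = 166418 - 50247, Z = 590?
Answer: -241349297939/241712159 ≈ -998.50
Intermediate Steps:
S = -1295550 (S = -3*431850 = -1295550)
B = 116171
d = 235779/204641 (d = -471558*(-1/409282) = 235779/204641 ≈ 1.1522)
b(N) = 2*N
(S + B)/(d + b(Z)) = (-1295550 + 116171)/(235779/204641 + 2*590) = -1179379/(235779/204641 + 1180) = -1179379/241712159/204641 = -1179379*204641/241712159 = -241349297939/241712159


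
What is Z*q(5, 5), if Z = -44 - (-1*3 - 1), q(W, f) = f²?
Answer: -1000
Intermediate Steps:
Z = -40 (Z = -44 - (-3 - 1) = -44 - 1*(-4) = -44 + 4 = -40)
Z*q(5, 5) = -40*5² = -40*25 = -1000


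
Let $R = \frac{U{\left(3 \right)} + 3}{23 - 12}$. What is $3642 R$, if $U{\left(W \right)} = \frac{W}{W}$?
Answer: $\frac{14568}{11} \approx 1324.4$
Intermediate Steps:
$U{\left(W \right)} = 1$
$R = \frac{4}{11}$ ($R = \frac{1 + 3}{23 - 12} = \frac{4}{11} \approx 0.36364$)
$3642 R = 3642 \cdot \frac{4}{11} = \frac{14568}{11}$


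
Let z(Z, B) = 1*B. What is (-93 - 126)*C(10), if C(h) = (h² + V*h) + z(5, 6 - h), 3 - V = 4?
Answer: -18834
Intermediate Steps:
V = -1 (V = 3 - 1*4 = 3 - 4 = -1)
z(Z, B) = B
C(h) = 6 + h² - 2*h (C(h) = (h² - h) + (6 - h) = 6 + h² - 2*h)
(-93 - 126)*C(10) = (-93 - 126)*(6 + 10² - 2*10) = -219*(6 + 100 - 20) = -219*86 = -18834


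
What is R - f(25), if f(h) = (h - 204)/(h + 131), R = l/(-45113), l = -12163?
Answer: 9972655/7037628 ≈ 1.4170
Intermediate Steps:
R = 12163/45113 (R = -12163/(-45113) = -12163*(-1/45113) = 12163/45113 ≈ 0.26961)
f(h) = (-204 + h)/(131 + h)
R - f(25) = 12163/45113 - (-204 + 25)/(131 + 25) = 12163/45113 - (-179)/156 = 12163/45113 - 1*(-179/156) = 12163/45113 + 179/156 = 9972655/7037628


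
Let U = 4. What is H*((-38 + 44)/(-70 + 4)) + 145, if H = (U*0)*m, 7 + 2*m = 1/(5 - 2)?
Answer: 145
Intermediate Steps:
m = -10/3 (m = -7/2 + 1/(2*(5 - 2)) = -7/2 + (½)/3 = -7/2 + (½)*(⅓) = -7/2 + ⅙ = -10/3 ≈ -3.3333)
H = 0 (H = (4*0)*(-10/3) = 0*(-10/3) = 0)
H*((-38 + 44)/(-70 + 4)) + 145 = 0*((-38 + 44)/(-70 + 4)) + 145 = 0*(6/(-66)) + 145 = 0*(6*(-1/66)) + 145 = 0*(-1/11) + 145 = 0 + 145 = 145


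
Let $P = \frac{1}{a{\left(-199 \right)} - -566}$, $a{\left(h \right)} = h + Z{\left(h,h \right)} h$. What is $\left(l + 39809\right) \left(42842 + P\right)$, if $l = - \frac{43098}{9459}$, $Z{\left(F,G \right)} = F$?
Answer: $\frac{214900627339693427}{126019104} \approx 1.7053 \cdot 10^{9}$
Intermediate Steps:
$l = - \frac{14366}{3153}$ ($l = \left(-43098\right) \frac{1}{9459} = - \frac{14366}{3153} \approx -4.5563$)
$a{\left(h \right)} = h + h^{2}$ ($a{\left(h \right)} = h + h h = h + h^{2}$)
$P = \frac{1}{39968}$ ($P = \frac{1}{- 199 \left(1 - 199\right) - -566} = \frac{1}{\left(-199\right) \left(-198\right) + 566} = \frac{1}{39402 + 566} = \frac{1}{39968} \approx 2.502 \cdot 10^{-5}$)
$\left(l + 39809\right) \left(42842 + P\right) = \left(- \frac{14366}{3153} + 39809\right) \left(42842 + \frac{1}{39968}\right) = \frac{125503411}{3153} \cdot \frac{1712309057}{39968} = \frac{214900627339693427}{126019104}$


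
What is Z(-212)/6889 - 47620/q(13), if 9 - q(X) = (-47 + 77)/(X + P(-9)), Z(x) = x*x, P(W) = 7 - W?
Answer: -9503189156/1591359 ≈ -5971.7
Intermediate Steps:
Z(x) = x²
q(X) = 9 - 30/(16 + X) (q(X) = 9 - (-47 + 77)/(X + (7 - 1*(-9))) = 9 - 30/(X + (7 + 9)) = 9 - 30/(X + 16) = 9 - 30/(16 + X))
Z(-212)/6889 - 47620/q(13) = (-212)²/6889 - 47620*(16 + 13)/(3*(38 + 3*13)) = 44944*(1/6889) - 47620*29/(3*(38 + 39)) = 44944/6889 - 47620/(3*(1/29)*77) = 44944/6889 - 47620/231/29 = 44944/6889 - 47620*29/231 = 44944/6889 - 1380980/231 = -9503189156/1591359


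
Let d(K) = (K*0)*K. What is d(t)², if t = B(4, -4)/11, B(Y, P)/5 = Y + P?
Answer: 0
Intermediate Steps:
B(Y, P) = 5*P + 5*Y (B(Y, P) = 5*(Y + P) = 5*(P + Y) = 5*P + 5*Y)
t = 0 (t = (5*(-4) + 5*4)/11 = (-20 + 20)*(1/11) = 0*(1/11) = 0)
d(K) = 0 (d(K) = 0*K = 0)
d(t)² = 0² = 0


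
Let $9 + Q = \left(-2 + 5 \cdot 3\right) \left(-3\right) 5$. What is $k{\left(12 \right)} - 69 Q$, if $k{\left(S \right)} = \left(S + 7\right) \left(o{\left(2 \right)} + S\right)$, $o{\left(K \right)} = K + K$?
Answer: $14380$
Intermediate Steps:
$o{\left(K \right)} = 2 K$
$k{\left(S \right)} = \left(4 + S\right) \left(7 + S\right)$ ($k{\left(S \right)} = \left(S + 7\right) \left(2 \cdot 2 + S\right) = \left(7 + S\right) \left(4 + S\right) = \left(4 + S\right) \left(7 + S\right)$)
$Q = -204$ ($Q = -9 + \left(-2 + 5 \cdot 3\right) \left(-3\right) 5 = -9 + \left(-2 + 15\right) \left(-3\right) 5 = -9 + 13 \left(-3\right) 5 = -9 - 195 = -204$)
$k{\left(12 \right)} - 69 Q = \left(28 + 12^{2} + 11 \cdot 12\right) - -14076 = \left(28 + 144 + 132\right) + 14076 = 304 + 14076 = 14380$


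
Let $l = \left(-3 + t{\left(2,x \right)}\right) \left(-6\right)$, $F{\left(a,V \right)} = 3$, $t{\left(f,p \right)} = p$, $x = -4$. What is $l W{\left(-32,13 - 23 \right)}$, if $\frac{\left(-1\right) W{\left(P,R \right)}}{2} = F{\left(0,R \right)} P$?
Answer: $8064$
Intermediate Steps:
$W{\left(P,R \right)} = - 6 P$ ($W{\left(P,R \right)} = - 2 \cdot 3 P = - 6 P$)
$l = 42$ ($l = \left(-3 - 4\right) \left(-6\right) = \left(-7\right) \left(-6\right) = 42$)
$l W{\left(-32,13 - 23 \right)} = 42 \left(\left(-6\right) \left(-32\right)\right) = 42 \cdot 192 = 8064$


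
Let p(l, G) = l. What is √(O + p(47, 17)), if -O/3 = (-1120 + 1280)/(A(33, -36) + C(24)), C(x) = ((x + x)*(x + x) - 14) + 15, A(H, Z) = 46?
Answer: √258649967/2351 ≈ 6.8407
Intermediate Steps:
C(x) = 1 + 4*x² (C(x) = ((2*x)*(2*x) - 14) + 15 = (4*x² - 14) + 15 = (-14 + 4*x²) + 15 = 1 + 4*x²)
O = -480/2351 (O = -3*(-1120 + 1280)/(46 + (1 + 4*24²)) = -480/(46 + (1 + 4*576)) = -480/(46 + (1 + 2304)) = -480/(46 + 2305) = -480/2351 ≈ -0.20417)
√(O + p(47, 17)) = √(-480/2351 + 47) = √(110017/2351) = √258649967/2351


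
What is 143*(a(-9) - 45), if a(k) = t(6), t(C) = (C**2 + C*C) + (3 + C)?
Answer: 5148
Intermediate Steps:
t(C) = 3 + C + 2*C**2 (t(C) = (C**2 + C**2) + (3 + C) = 2*C**2 + (3 + C) = 3 + C + 2*C**2)
a(k) = 81 (a(k) = 3 + 6 + 2*6**2 = 3 + 6 + 2*36 = 3 + 6 + 72 = 81)
143*(a(-9) - 45) = 143*(81 - 45) = 143*36 = 5148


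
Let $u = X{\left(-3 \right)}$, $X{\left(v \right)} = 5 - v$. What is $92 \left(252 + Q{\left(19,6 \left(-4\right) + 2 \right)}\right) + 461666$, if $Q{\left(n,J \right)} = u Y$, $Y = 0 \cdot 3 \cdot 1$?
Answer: $484850$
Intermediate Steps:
$u = 8$ ($u = 5 - -3 = 5 + 3 = 8$)
$Y = 0$ ($Y = 0 \cdot 1 = 0$)
$Q{\left(n,J \right)} = 0$ ($Q{\left(n,J \right)} = 8 \cdot 0 = 0$)
$92 \left(252 + Q{\left(19,6 \left(-4\right) + 2 \right)}\right) + 461666 = 92 \left(252 + 0\right) + 461666 = 92 \cdot 252 + 461666 = 23184 + 461666 = 484850$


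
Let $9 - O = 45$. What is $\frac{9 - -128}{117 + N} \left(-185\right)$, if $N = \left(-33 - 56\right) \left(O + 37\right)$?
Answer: $- \frac{25345}{28} \approx -905.18$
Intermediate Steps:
$O = -36$ ($O = 9 - 45 = -36$)
$N = -89$ ($N = \left(-33 - 56\right) \left(-36 + 37\right) = \left(-89\right) 1 = -89$)
$\frac{9 - -128}{117 + N} \left(-185\right) = \frac{9 - -128}{117 - 89} \left(-185\right) = \frac{9 + 128}{28} \left(-185\right) = 137 \cdot \frac{1}{28} \left(-185\right) = \frac{137}{28} \left(-185\right) = - \frac{25345}{28}$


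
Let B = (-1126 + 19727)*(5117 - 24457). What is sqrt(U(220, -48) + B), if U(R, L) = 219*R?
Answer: 2*I*sqrt(89923790) ≈ 18966.0*I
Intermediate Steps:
B = -359743340 (B = 18601*(-19340) = -359743340)
sqrt(U(220, -48) + B) = sqrt(219*220 - 359743340) = sqrt(48180 - 359743340) = sqrt(-359695160) = 2*I*sqrt(89923790)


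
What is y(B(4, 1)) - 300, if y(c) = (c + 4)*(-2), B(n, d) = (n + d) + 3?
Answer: -324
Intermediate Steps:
B(n, d) = 3 + d + n (B(n, d) = (d + n) + 3 = 3 + d + n)
y(c) = -8 - 2*c (y(c) = (4 + c)*(-2) = -8 - 2*c)
y(B(4, 1)) - 300 = (-8 - 2*(3 + 1 + 4)) - 300 = (-8 - 2*8) - 300 = (-8 - 16) - 300 = -24 - 300 = -324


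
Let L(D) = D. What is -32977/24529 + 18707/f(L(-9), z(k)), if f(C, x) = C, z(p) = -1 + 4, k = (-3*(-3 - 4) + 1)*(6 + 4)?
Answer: -459160796/220761 ≈ -2079.9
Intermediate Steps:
k = 220 (k = (-3*(-7) + 1)*10 = (21 + 1)*10 = 22*10 = 220)
z(p) = 3
-32977/24529 + 18707/f(L(-9), z(k)) = -32977/24529 + 18707/(-9) = -32977*1/24529 + 18707*(-⅑) = -32977/24529 - 18707/9 = -459160796/220761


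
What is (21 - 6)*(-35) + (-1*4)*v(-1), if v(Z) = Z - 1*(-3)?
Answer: -533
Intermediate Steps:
v(Z) = 3 + Z (v(Z) = Z + 3 = 3 + Z)
(21 - 6)*(-35) + (-1*4)*v(-1) = (21 - 6)*(-35) + (-1*4)*(3 - 1) = 15*(-35) - 4*2 = -525 - 8 = -533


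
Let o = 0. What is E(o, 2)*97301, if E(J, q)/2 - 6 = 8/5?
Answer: 7394876/5 ≈ 1.4790e+6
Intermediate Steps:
E(J, q) = 76/5 (E(J, q) = 12 + 2*(8/5) = 12 + 16/5 = 76/5)
E(o, 2)*97301 = (76/5)*97301 = 7394876/5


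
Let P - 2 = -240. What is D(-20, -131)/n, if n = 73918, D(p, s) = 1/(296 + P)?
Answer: 1/4287244 ≈ 2.3325e-7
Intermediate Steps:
P = -238 (P = 2 - 240 = -238)
D(p, s) = 1/58 (D(p, s) = 1/(296 - 238) = 1/58)
D(-20, -131)/n = (1/58)/73918 = (1/58)*(1/73918) = 1/4287244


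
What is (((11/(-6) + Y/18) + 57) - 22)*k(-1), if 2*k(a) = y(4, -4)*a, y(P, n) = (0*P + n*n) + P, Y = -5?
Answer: -2960/9 ≈ -328.89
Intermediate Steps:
y(P, n) = P + n² (y(P, n) = (0 + n²) + P = n² + P = P + n²)
k(a) = 10*a (k(a) = ((4 + (-4)²)*a)/2 = ((4 + 16)*a)/2 = (20*a)/2 = 10*a)
(((11/(-6) + Y/18) + 57) - 22)*k(-1) = (((11/(-6) - 5/18) + 57) - 22)*(10*(-1)) = (((11*(-⅙) - 5*1/18) + 57) - 22)*(-10) = (((-11/6 - 5/18) + 57) - 22)*(-10) = ((-19/9 + 57) - 22)*(-10) = (494/9 - 22)*(-10) = (296/9)*(-10) = -2960/9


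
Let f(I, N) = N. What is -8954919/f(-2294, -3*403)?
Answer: 2984973/403 ≈ 7406.9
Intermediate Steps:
-8954919/f(-2294, -3*403) = -8954919/((-3*403)) = -8954919/(-1209) = -8954919*(-1/1209) = 2984973/403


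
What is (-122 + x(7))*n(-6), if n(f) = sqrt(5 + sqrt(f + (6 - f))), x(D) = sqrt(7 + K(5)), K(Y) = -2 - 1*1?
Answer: -120*sqrt(5 + sqrt(6)) ≈ -327.52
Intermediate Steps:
K(Y) = -3 (K(Y) = -2 - 1 = -3)
x(D) = 2 (x(D) = sqrt(7 - 3) = sqrt(4) = 2)
n(f) = sqrt(5 + sqrt(6))
(-122 + x(7))*n(-6) = (-122 + 2)*sqrt(5 + sqrt(6)) = -120*sqrt(5 + sqrt(6))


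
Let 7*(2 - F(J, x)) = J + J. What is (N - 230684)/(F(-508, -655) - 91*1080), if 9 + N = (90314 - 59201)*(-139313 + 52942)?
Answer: 9406220656/343465 ≈ 27386.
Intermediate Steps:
F(J, x) = 2 - 2*J/7 (F(J, x) = 2 - (J + J)/7 = 2 - 2*J/7)
N = -2687260932 (N = -9 + (90314 - 59201)*(-139313 + 52942) = -9 + 31113*(-86371) = -9 - 2687260923 = -2687260932)
(N - 230684)/(F(-508, -655) - 91*1080) = (-2687260932 - 230684)/((2 - 2/7*(-508)) - 91*1080) = -2687491616/((2 + 1016/7) - 98280) = -2687491616/(1030/7 - 98280) = -2687491616/(-686930/7) = -2687491616*(-7/686930) = 9406220656/343465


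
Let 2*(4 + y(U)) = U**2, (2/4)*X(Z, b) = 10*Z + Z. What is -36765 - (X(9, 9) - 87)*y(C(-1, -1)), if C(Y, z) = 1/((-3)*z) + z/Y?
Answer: -109259/3 ≈ -36420.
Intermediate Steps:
C(Y, z) = -1/(3*z) + z/Y
X(Z, b) = 22*Z (X(Z, b) = 2*(10*Z + Z) = 2*(11*Z) = 22*Z)
y(U) = -4 + U**2/2
-36765 - (X(9, 9) - 87)*y(C(-1, -1)) = -36765 - (22*9 - 87)*(-4 + (-1/3/(-1) - 1/(-1))**2/2) = -36765 - (198 - 87)*(-4 + (-1/3*(-1) - 1*(-1))**2/2) = -36765 - 111*(-4 + (1/3 + 1)**2/2) = -36765 - 111*(-4 + (4/3)**2/2) = -36765 - 111*(-4 + (1/2)*(16/9)) = -36765 - 111*(-4 + 8/9) = -36765 - 111*(-28)/9 = -36765 - 1*(-1036/3) = -36765 + 1036/3 = -109259/3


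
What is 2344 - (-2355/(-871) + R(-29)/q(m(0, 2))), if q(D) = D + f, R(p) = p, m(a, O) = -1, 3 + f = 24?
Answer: 40810639/17420 ≈ 2342.7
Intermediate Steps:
f = 21 (f = -3 + 24 = 21)
q(D) = 21 + D (q(D) = D + 21 = 21 + D)
2344 - (-2355/(-871) + R(-29)/q(m(0, 2))) = 2344 - (-2355/(-871) - 29/(21 - 1)) = 2344 - (-2355*(-1/871) - 29/20) = 2344 - (2355/871 - 29*1/20) = 2344 - (2355/871 - 29/20) = 2344 - 1*21841/17420 = 2344 - 21841/17420 = 40810639/17420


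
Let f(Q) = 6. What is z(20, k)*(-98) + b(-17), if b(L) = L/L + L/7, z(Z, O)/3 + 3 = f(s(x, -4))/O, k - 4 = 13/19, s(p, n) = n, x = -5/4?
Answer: 313984/623 ≈ 503.99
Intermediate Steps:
x = -5/4 (x = -5*¼ = -5/4 ≈ -1.2500)
k = 89/19 (k = 4 + 13/19 = 89/19 ≈ 4.6842)
z(Z, O) = -9 + 18/O (z(Z, O) = -9 + 3*(6/O) = -9 + 18/O)
b(L) = 1 + L/7 (b(L) = 1 + L*(⅐) = 1 + L/7)
z(20, k)*(-98) + b(-17) = (-9 + 18/(89/19))*(-98) + (1 + (⅐)*(-17)) = (-9 + 18*(19/89))*(-98) + (1 - 17/7) = (-9 + 342/89)*(-98) - 10/7 = -459/89*(-98) - 10/7 = 44982/89 - 10/7 = 313984/623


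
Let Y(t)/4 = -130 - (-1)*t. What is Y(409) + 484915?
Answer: 486031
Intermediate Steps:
Y(t) = -520 + 4*t (Y(t) = 4*(-130 - (-1)*t) = 4*(-130 + t) = -520 + 4*t)
Y(409) + 484915 = (-520 + 4*409) + 484915 = (-520 + 1636) + 484915 = 1116 + 484915 = 486031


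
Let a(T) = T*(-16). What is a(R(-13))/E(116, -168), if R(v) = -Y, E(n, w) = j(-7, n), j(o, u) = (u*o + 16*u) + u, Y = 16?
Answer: 32/145 ≈ 0.22069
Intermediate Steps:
j(o, u) = 17*u + o*u (j(o, u) = (o*u + 16*u) + u = (16*u + o*u) + u = 17*u + o*u)
E(n, w) = 10*n (E(n, w) = n*(17 - 7) = n*10 = 10*n)
R(v) = -16 (R(v) = -1*16 = -16)
a(T) = -16*T
a(R(-13))/E(116, -168) = (-16*(-16))/((10*116)) = 256/1160 = 256*(1/1160) = 32/145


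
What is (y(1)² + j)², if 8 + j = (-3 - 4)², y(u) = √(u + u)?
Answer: 1849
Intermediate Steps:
y(u) = √2*√u (y(u) = √(2*u) = √2*√u)
j = 41 (j = -8 + (-3 - 4)² = -8 + (-7)² = -8 + 49 = 41)
(y(1)² + j)² = ((√2*√1)² + 41)² = ((√2*1)² + 41)² = ((√2)² + 41)² = (2 + 41)² = 43² = 1849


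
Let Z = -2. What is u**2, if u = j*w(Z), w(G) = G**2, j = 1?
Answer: 16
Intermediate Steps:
u = 4 (u = 1*(-2)**2 = 1*4 = 4)
u**2 = 4**2 = 16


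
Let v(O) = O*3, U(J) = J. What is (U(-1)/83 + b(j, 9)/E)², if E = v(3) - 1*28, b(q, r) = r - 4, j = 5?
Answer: 188356/2486929 ≈ 0.075738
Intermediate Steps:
b(q, r) = -4 + r
v(O) = 3*O
E = -19 (E = 3*3 - 1*28 = 9 - 28 = -19)
(U(-1)/83 + b(j, 9)/E)² = (-1/83 + (-4 + 9)/(-19))² = (-1*1/83 + 5*(-1/19))² = (-1/83 - 5/19)² = (-434/1577)² = 188356/2486929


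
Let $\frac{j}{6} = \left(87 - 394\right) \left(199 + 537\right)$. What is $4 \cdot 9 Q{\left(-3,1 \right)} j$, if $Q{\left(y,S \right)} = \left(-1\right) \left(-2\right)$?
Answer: $-97611264$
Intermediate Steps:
$Q{\left(y,S \right)} = 2$
$j = -1355712$ ($j = 6 \left(87 - 394\right) \left(199 + 537\right) = 6 \left(\left(-307\right) 736\right) = 6 \left(-225952\right) = -1355712$)
$4 \cdot 9 Q{\left(-3,1 \right)} j = 4 \cdot 9 \cdot 2 \left(-1355712\right) = 36 \cdot 2 \left(-1355712\right) = 72 \left(-1355712\right) = -97611264$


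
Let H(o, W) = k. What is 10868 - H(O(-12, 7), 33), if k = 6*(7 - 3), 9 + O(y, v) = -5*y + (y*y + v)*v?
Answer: 10844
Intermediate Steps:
O(y, v) = -9 - 5*y + v*(v + y**2) (O(y, v) = -9 + (-5*y + (y*y + v)*v) = -9 + (-5*y + (y**2 + v)*v) = -9 + (-5*y + (v + y**2)*v) = -9 + (-5*y + v*(v + y**2)) = -9 - 5*y + v*(v + y**2))
k = 24 (k = 6*4 = 24)
H(o, W) = 24
10868 - H(O(-12, 7), 33) = 10868 - 1*24 = 10868 - 24 = 10844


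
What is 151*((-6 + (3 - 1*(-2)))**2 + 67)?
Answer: 10268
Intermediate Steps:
151*((-6 + (3 - 1*(-2)))**2 + 67) = 151*((-6 + (3 + 2))**2 + 67) = 151*((-6 + 5)**2 + 67) = 151*((-1)**2 + 67) = 151*(1 + 67) = 151*68 = 10268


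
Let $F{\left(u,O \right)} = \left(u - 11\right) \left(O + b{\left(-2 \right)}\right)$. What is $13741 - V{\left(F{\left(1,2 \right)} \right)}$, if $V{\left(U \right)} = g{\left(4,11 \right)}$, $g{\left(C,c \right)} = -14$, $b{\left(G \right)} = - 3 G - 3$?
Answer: $13755$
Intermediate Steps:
$b{\left(G \right)} = -3 - 3 G$
$F{\left(u,O \right)} = \left(-11 + u\right) \left(3 + O\right)$ ($F{\left(u,O \right)} = \left(u - 11\right) \left(O - -3\right) = \left(-11 + u\right) \left(O + \left(-3 + 6\right)\right) = \left(-11 + u\right) \left(O + 3\right) = \left(-11 + u\right) \left(3 + O\right)$)
$V{\left(U \right)} = -14$
$13741 - V{\left(F{\left(1,2 \right)} \right)} = 13741 - -14 = 13741 + 14 = 13755$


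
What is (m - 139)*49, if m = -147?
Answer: -14014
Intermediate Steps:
(m - 139)*49 = (-147 - 139)*49 = -286*49 = -14014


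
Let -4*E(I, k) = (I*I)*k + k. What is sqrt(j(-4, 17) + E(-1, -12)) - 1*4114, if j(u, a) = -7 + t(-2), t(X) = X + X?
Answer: -4114 + I*sqrt(5) ≈ -4114.0 + 2.2361*I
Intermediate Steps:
t(X) = 2*X
E(I, k) = -k/4 - k*I**2/4 (E(I, k) = -((I*I)*k + k)/4 = -(I**2*k + k)/4 = -(k*I**2 + k)/4 = -(k + k*I**2)/4 = -k/4 - k*I**2/4)
j(u, a) = -11 (j(u, a) = -7 + 2*(-2) = -7 - 4 = -11)
sqrt(j(-4, 17) + E(-1, -12)) - 1*4114 = sqrt(-11 - 1/4*(-12)*(1 + (-1)**2)) - 1*4114 = sqrt(-11 - 1/4*(-12)*(1 + 1)) - 4114 = sqrt(-11 - 1/4*(-12)*2) - 4114 = sqrt(-11 + 6) - 4114 = sqrt(-5) - 4114 = I*sqrt(5) - 4114 = -4114 + I*sqrt(5)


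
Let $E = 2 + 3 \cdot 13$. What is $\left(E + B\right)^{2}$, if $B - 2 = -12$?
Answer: $961$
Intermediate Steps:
$B = -10$ ($B = 2 - 12 = -10$)
$E = 41$ ($E = 2 + 39 = 41$)
$\left(E + B\right)^{2} = \left(41 - 10\right)^{2} = 31^{2} = 961$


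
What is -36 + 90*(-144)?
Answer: -12996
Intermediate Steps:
-36 + 90*(-144) = -36 - 12960 = -12996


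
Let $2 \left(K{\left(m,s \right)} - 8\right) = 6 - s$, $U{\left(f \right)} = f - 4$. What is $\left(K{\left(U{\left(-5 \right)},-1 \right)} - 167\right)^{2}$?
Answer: $\frac{96721}{4} \approx 24180.0$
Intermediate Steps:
$U{\left(f \right)} = -4 + f$
$K{\left(m,s \right)} = 11 - \frac{s}{2}$ ($K{\left(m,s \right)} = 8 + \frac{6 - s}{2} = 8 - \left(-3 + \frac{s}{2}\right) = 11 - \frac{s}{2}$)
$\left(K{\left(U{\left(-5 \right)},-1 \right)} - 167\right)^{2} = \left(\left(11 - - \frac{1}{2}\right) - 167\right)^{2} = \left(\left(11 + \frac{1}{2}\right) - 167\right)^{2} = \left(\frac{23}{2} - 167\right)^{2} = \left(- \frac{311}{2}\right)^{2} = \frac{96721}{4}$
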